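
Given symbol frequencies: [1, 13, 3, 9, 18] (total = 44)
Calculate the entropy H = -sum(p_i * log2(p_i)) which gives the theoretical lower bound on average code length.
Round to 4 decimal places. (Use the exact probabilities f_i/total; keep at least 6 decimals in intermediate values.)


Per-symbol terms -p_i * log2(p_i) with p_i = f_i/44:
  p = 1/44 = 0.022727: log2(p) = -5.459432, -p*log2(p) = 0.124078
  p = 13/44 = 0.295455: log2(p) = -1.758992, -p*log2(p) = 0.519702
  p = 3/44 = 0.068182: log2(p) = -3.874469, -p*log2(p) = 0.264168
  p = 9/44 = 0.204545: log2(p) = -2.289507, -p*log2(p) = 0.468308
  p = 18/44 = 0.409091: log2(p) = -1.289507, -p*log2(p) = 0.527525
H = 0.124078 + 0.519702 + 0.264168 + 0.468308 + 0.527525 = 1.903781

H = 1.9038 bits/symbol


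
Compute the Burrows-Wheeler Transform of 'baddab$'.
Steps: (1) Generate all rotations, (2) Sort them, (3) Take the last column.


Rotations (sorted):
  0: $baddab -> last char: b
  1: ab$badd -> last char: d
  2: addab$b -> last char: b
  3: b$badda -> last char: a
  4: baddab$ -> last char: $
  5: dab$bad -> last char: d
  6: ddab$ba -> last char: a


BWT = bdba$da


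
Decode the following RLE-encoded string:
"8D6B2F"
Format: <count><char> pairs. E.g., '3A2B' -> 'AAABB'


Expanding each <count><char> pair:
  8D -> 'DDDDDDDD'
  6B -> 'BBBBBB'
  2F -> 'FF'

Decoded = DDDDDDDDBBBBBBFF


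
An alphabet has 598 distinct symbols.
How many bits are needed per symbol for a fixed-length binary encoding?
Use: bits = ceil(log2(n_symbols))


log2(598) = 9.224
Bracket: 2^9 = 512 < 598 <= 2^10 = 1024
So ceil(log2(598)) = 10

bits = ceil(log2(598)) = ceil(9.224) = 10 bits


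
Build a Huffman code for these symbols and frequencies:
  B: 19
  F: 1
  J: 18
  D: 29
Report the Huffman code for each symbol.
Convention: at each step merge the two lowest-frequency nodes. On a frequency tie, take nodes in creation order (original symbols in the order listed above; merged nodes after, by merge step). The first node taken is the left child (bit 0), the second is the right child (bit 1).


Huffman tree construction:
Step 1: Merge F(1) + J(18) = 19
Step 2: Merge B(19) + (F+J)(19) = 38
Step 3: Merge D(29) + (B+(F+J))(38) = 67
Read each symbol's code off the tree from the root (left child = 0, right child = 1).

Codes:
  B: 10 (length 2)
  F: 110 (length 3)
  J: 111 (length 3)
  D: 0 (length 1)
Average code length: 124/67 = 1.8507 bits/symbol


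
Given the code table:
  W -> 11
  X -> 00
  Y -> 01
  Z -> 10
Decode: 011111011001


Decoding:
01 -> Y
11 -> W
11 -> W
01 -> Y
10 -> Z
01 -> Y


Result: YWWYZY


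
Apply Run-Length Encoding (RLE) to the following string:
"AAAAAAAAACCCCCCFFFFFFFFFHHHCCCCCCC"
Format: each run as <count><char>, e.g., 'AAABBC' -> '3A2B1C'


Scanning runs left to right:
  i=0: run of 'A' x 9 -> '9A'
  i=9: run of 'C' x 6 -> '6C'
  i=15: run of 'F' x 9 -> '9F'
  i=24: run of 'H' x 3 -> '3H'
  i=27: run of 'C' x 7 -> '7C'

RLE = 9A6C9F3H7C


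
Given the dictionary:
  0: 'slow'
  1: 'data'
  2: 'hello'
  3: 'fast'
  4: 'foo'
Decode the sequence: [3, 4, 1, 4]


Look up each index in the dictionary:
  3 -> 'fast'
  4 -> 'foo'
  1 -> 'data'
  4 -> 'foo'

Decoded: "fast foo data foo"


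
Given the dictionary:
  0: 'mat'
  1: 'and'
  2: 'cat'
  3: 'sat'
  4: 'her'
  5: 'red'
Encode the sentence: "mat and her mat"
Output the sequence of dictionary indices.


Look up each word in the dictionary:
  'mat' -> 0
  'and' -> 1
  'her' -> 4
  'mat' -> 0

Encoded: [0, 1, 4, 0]


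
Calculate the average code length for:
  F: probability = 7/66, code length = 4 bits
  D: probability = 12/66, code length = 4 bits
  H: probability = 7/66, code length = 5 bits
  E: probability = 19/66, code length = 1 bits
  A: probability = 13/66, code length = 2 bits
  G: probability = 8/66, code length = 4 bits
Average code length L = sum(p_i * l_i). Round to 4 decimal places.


Weighted contributions p_i * l_i:
  F: (7/66) * 4 = 28/66
  D: (12/66) * 4 = 48/66
  H: (7/66) * 5 = 35/66
  E: (19/66) * 1 = 19/66
  A: (13/66) * 2 = 26/66
  G: (8/66) * 4 = 32/66
Sum = (28 + 48 + 35 + 19 + 26 + 32)/66 = 188/66

L = 188/66 = 2.8485 bits/symbol


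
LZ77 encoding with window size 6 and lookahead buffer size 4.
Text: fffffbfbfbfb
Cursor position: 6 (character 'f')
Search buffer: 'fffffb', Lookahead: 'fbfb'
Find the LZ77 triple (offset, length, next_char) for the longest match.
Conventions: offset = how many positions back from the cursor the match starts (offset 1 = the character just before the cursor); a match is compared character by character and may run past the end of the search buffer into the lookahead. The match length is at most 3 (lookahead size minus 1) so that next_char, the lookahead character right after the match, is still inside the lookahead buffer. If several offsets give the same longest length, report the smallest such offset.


Try each offset into the search buffer:
  offset=1 (pos 5, char 'b'): match length 0
  offset=2 (pos 4, char 'f'): match length 3
  offset=3 (pos 3, char 'f'): match length 1
  offset=4 (pos 2, char 'f'): match length 1
  offset=5 (pos 1, char 'f'): match length 1
  offset=6 (pos 0, char 'f'): match length 1
Longest match has length 3 at offset 2.
next_char = character at position 6 + 3 = 9 -> 'b'

Best match: offset=2, length=3 (matching 'fbf' starting at position 4)
LZ77 triple: (2, 3, 'b')


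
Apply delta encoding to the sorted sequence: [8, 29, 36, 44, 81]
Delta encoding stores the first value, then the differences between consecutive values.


First value: 8
Deltas:
  29 - 8 = 21
  36 - 29 = 7
  44 - 36 = 8
  81 - 44 = 37


Delta encoded: [8, 21, 7, 8, 37]


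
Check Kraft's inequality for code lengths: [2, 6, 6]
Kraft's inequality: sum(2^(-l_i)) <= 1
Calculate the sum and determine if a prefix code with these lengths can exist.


Sum = 2^(-2) + 2^(-6) + 2^(-6)
    = 0.25 + 0.015625 + 0.015625
    = 18/64 = 0.28125
Since 0.28125 <= 1, Kraft's inequality IS satisfied.
A prefix code with these lengths CAN exist.

Kraft sum = 0.28125. Satisfied.


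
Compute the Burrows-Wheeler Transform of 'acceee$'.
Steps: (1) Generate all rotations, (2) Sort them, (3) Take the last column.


Rotations (sorted):
  0: $acceee -> last char: e
  1: acceee$ -> last char: $
  2: cceee$a -> last char: a
  3: ceee$ac -> last char: c
  4: e$accee -> last char: e
  5: ee$acce -> last char: e
  6: eee$acc -> last char: c


BWT = e$aceec


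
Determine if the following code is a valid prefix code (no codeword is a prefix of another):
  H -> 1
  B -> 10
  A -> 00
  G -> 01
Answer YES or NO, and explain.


Checking each pair (does one codeword prefix another?):
  H='1' vs B='10': prefix -- VIOLATION

NO -- this is NOT a valid prefix code. H (1) is a prefix of B (10).


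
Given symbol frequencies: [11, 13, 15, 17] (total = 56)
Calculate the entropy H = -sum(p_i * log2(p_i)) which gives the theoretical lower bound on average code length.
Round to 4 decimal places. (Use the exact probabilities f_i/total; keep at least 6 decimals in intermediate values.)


Per-symbol terms -p_i * log2(p_i) with p_i = f_i/56:
  p = 11/56 = 0.196429: log2(p) = -2.347923, -p*log2(p) = 0.461199
  p = 13/56 = 0.232143: log2(p) = -2.106915, -p*log2(p) = 0.489105
  p = 15/56 = 0.267857: log2(p) = -1.900464, -p*log2(p) = 0.509053
  p = 17/56 = 0.303571: log2(p) = -1.719892, -p*log2(p) = 0.522110
H = 0.461199 + 0.489105 + 0.509053 + 0.522110 = 1.981467

H = 1.9815 bits/symbol


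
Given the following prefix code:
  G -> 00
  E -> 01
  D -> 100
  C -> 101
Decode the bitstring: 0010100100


Decoding step by step:
Bits 00 -> G
Bits 101 -> C
Bits 00 -> G
Bits 100 -> D


Decoded message: GCGD


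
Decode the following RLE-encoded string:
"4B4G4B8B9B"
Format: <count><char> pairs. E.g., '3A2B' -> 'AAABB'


Expanding each <count><char> pair:
  4B -> 'BBBB'
  4G -> 'GGGG'
  4B -> 'BBBB'
  8B -> 'BBBBBBBB'
  9B -> 'BBBBBBBBB'

Decoded = BBBBGGGGBBBBBBBBBBBBBBBBBBBBB


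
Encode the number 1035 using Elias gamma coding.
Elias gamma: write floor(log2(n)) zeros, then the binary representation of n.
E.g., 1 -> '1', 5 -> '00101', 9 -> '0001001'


num_bits = floor(log2(1035)) + 1 = 11
leading_zeros = num_bits - 1 = 10
binary(1035) = 10000001011

Elias gamma(1035) = '0000000000' + '10000001011' = 000000000010000001011 (21 bits)


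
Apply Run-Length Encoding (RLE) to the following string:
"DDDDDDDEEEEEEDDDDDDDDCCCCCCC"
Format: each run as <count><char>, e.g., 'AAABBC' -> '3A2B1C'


Scanning runs left to right:
  i=0: run of 'D' x 7 -> '7D'
  i=7: run of 'E' x 6 -> '6E'
  i=13: run of 'D' x 8 -> '8D'
  i=21: run of 'C' x 7 -> '7C'

RLE = 7D6E8D7C


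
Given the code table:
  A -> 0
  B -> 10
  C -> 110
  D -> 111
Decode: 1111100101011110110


Decoding:
111 -> D
110 -> C
0 -> A
10 -> B
10 -> B
111 -> D
10 -> B
110 -> C


Result: DCABBDBC


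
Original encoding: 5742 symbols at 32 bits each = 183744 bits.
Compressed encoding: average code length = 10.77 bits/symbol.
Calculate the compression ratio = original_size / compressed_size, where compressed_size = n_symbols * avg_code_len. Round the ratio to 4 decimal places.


original_size = n_symbols * orig_bits = 5742 * 32 = 183744 bits
compressed_size = n_symbols * avg_code_len = 5742 * 10.77 = 61841.34 bits
ratio = original_size / compressed_size = 183744 / 61841.34 = 2.9712

Compression ratio = 2.9712


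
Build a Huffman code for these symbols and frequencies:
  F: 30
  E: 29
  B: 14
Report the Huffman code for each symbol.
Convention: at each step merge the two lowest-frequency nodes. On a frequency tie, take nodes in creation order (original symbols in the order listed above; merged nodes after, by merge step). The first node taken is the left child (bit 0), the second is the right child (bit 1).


Huffman tree construction:
Step 1: Merge B(14) + E(29) = 43
Step 2: Merge F(30) + (B+E)(43) = 73
Read each symbol's code off the tree from the root (left child = 0, right child = 1).

Codes:
  F: 0 (length 1)
  E: 11 (length 2)
  B: 10 (length 2)
Average code length: 116/73 = 1.5890 bits/symbol


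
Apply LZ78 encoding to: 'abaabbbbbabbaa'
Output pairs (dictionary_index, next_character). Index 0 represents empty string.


LZ78 encoding steps:
Dictionary: {0: ''}
Step 1: w='' (idx 0), next='a' -> output (0, 'a'), add 'a' as idx 1
Step 2: w='' (idx 0), next='b' -> output (0, 'b'), add 'b' as idx 2
Step 3: w='a' (idx 1), next='a' -> output (1, 'a'), add 'aa' as idx 3
Step 4: w='b' (idx 2), next='b' -> output (2, 'b'), add 'bb' as idx 4
Step 5: w='bb' (idx 4), next='b' -> output (4, 'b'), add 'bbb' as idx 5
Step 6: w='a' (idx 1), next='b' -> output (1, 'b'), add 'ab' as idx 6
Step 7: w='b' (idx 2), next='a' -> output (2, 'a'), add 'ba' as idx 7
Step 8: w='a' (idx 1), end of input -> output (1, '')


Encoded: [(0, 'a'), (0, 'b'), (1, 'a'), (2, 'b'), (4, 'b'), (1, 'b'), (2, 'a'), (1, '')]


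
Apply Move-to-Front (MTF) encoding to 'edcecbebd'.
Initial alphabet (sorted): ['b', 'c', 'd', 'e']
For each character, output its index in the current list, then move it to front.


MTF encoding:
'e': index 3 in ['b', 'c', 'd', 'e'] -> ['e', 'b', 'c', 'd']
'd': index 3 in ['e', 'b', 'c', 'd'] -> ['d', 'e', 'b', 'c']
'c': index 3 in ['d', 'e', 'b', 'c'] -> ['c', 'd', 'e', 'b']
'e': index 2 in ['c', 'd', 'e', 'b'] -> ['e', 'c', 'd', 'b']
'c': index 1 in ['e', 'c', 'd', 'b'] -> ['c', 'e', 'd', 'b']
'b': index 3 in ['c', 'e', 'd', 'b'] -> ['b', 'c', 'e', 'd']
'e': index 2 in ['b', 'c', 'e', 'd'] -> ['e', 'b', 'c', 'd']
'b': index 1 in ['e', 'b', 'c', 'd'] -> ['b', 'e', 'c', 'd']
'd': index 3 in ['b', 'e', 'c', 'd'] -> ['d', 'b', 'e', 'c']


Output: [3, 3, 3, 2, 1, 3, 2, 1, 3]


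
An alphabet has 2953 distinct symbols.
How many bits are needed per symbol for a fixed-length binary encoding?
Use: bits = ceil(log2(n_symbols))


log2(2953) = 11.528
Bracket: 2^11 = 2048 < 2953 <= 2^12 = 4096
So ceil(log2(2953)) = 12

bits = ceil(log2(2953)) = ceil(11.528) = 12 bits


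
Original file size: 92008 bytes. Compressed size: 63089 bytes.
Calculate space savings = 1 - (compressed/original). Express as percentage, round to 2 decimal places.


ratio = compressed/original = 63089/92008 = 0.68569
savings = 1 - ratio = 1 - 0.68569 = 0.31431
as a percentage: 0.31431 * 100 = 31.43%

Space savings = 1 - 63089/92008 = 31.43%


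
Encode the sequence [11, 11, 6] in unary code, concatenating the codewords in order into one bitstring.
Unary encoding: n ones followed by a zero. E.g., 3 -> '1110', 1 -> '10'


Encode each number as n ones followed by a terminating 0:
  11 -> 111111111110 (12 bits)
  11 -> 111111111110 (12 bits)
  6 -> 1111110 (7 bits)
Total length = 12 + 12 + 7 = 31 bits.

Unary([11, 11, 6]) = 1111111111101111111111101111110 (31 bits)


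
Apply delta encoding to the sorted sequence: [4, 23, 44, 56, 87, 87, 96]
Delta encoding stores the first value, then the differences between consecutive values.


First value: 4
Deltas:
  23 - 4 = 19
  44 - 23 = 21
  56 - 44 = 12
  87 - 56 = 31
  87 - 87 = 0
  96 - 87 = 9


Delta encoded: [4, 19, 21, 12, 31, 0, 9]


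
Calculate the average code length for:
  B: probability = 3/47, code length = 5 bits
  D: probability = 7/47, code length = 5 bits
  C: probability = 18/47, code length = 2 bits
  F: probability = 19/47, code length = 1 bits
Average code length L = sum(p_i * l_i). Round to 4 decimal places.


Weighted contributions p_i * l_i:
  B: (3/47) * 5 = 15/47
  D: (7/47) * 5 = 35/47
  C: (18/47) * 2 = 36/47
  F: (19/47) * 1 = 19/47
Sum = (15 + 35 + 36 + 19)/47 = 105/47

L = 105/47 = 2.2340 bits/symbol


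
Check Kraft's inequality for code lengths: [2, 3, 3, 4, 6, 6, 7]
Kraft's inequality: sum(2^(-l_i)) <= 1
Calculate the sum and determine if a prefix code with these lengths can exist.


Sum = 2^(-2) + 2^(-3) + 2^(-3) + 2^(-4) + 2^(-6) + 2^(-6) + 2^(-7)
    = 0.25 + 0.125 + 0.125 + 0.0625 + 0.015625 + 0.015625 + 0.0078125
    = 77/128 = 0.6015625
Since 0.6015625 <= 1, Kraft's inequality IS satisfied.
A prefix code with these lengths CAN exist.

Kraft sum = 0.6015625. Satisfied.


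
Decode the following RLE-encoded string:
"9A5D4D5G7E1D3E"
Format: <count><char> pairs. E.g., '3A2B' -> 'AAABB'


Expanding each <count><char> pair:
  9A -> 'AAAAAAAAA'
  5D -> 'DDDDD'
  4D -> 'DDDD'
  5G -> 'GGGGG'
  7E -> 'EEEEEEE'
  1D -> 'D'
  3E -> 'EEE'

Decoded = AAAAAAAAADDDDDDDDDGGGGGEEEEEEEDEEE


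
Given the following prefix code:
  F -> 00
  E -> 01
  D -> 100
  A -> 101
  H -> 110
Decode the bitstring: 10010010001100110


Decoding step by step:
Bits 100 -> D
Bits 100 -> D
Bits 100 -> D
Bits 01 -> E
Bits 100 -> D
Bits 110 -> H


Decoded message: DDDEDH


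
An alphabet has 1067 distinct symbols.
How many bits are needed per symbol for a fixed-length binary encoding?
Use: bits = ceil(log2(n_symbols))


log2(1067) = 10.0593
Bracket: 2^10 = 1024 < 1067 <= 2^11 = 2048
So ceil(log2(1067)) = 11

bits = ceil(log2(1067)) = ceil(10.0593) = 11 bits


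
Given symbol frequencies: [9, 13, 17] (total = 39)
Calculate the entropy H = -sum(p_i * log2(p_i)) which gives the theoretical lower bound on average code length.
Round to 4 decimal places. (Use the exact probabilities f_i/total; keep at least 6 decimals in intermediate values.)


Per-symbol terms -p_i * log2(p_i) with p_i = f_i/39:
  p = 9/39 = 0.230769: log2(p) = -2.115477, -p*log2(p) = 0.488187
  p = 13/39 = 0.333333: log2(p) = -1.584963, -p*log2(p) = 0.528321
  p = 17/39 = 0.435897: log2(p) = -1.197939, -p*log2(p) = 0.522179
H = 0.488187 + 0.528321 + 0.522179 = 1.538687

H = 1.5387 bits/symbol


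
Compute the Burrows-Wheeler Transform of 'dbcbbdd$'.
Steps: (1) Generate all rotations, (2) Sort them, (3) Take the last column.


Rotations (sorted):
  0: $dbcbbdd -> last char: d
  1: bbdd$dbc -> last char: c
  2: bcbbdd$d -> last char: d
  3: bdd$dbcb -> last char: b
  4: cbbdd$db -> last char: b
  5: d$dbcbbd -> last char: d
  6: dbcbbdd$ -> last char: $
  7: dd$dbcbb -> last char: b


BWT = dcdbbd$b


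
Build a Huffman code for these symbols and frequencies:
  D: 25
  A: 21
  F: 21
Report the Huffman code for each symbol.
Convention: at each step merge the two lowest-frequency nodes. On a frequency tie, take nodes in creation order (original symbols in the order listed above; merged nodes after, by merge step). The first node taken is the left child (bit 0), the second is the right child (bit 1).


Huffman tree construction:
Step 1: Merge A(21) + F(21) = 42
Step 2: Merge D(25) + (A+F)(42) = 67
Read each symbol's code off the tree from the root (left child = 0, right child = 1).

Codes:
  D: 0 (length 1)
  A: 10 (length 2)
  F: 11 (length 2)
Average code length: 109/67 = 1.6269 bits/symbol


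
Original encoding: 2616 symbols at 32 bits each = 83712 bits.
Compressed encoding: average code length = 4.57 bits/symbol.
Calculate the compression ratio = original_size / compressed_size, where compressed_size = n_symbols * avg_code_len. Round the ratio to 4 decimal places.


original_size = n_symbols * orig_bits = 2616 * 32 = 83712 bits
compressed_size = n_symbols * avg_code_len = 2616 * 4.57 = 11955.12 bits
ratio = original_size / compressed_size = 83712 / 11955.12 = 7.0022

Compression ratio = 7.0022


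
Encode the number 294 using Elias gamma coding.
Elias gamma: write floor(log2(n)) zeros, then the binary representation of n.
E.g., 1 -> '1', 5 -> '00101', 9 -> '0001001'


num_bits = floor(log2(294)) + 1 = 9
leading_zeros = num_bits - 1 = 8
binary(294) = 100100110

Elias gamma(294) = '00000000' + '100100110' = 00000000100100110 (17 bits)


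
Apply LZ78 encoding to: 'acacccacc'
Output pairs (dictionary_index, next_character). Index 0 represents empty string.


LZ78 encoding steps:
Dictionary: {0: ''}
Step 1: w='' (idx 0), next='a' -> output (0, 'a'), add 'a' as idx 1
Step 2: w='' (idx 0), next='c' -> output (0, 'c'), add 'c' as idx 2
Step 3: w='a' (idx 1), next='c' -> output (1, 'c'), add 'ac' as idx 3
Step 4: w='c' (idx 2), next='c' -> output (2, 'c'), add 'cc' as idx 4
Step 5: w='ac' (idx 3), next='c' -> output (3, 'c'), add 'acc' as idx 5


Encoded: [(0, 'a'), (0, 'c'), (1, 'c'), (2, 'c'), (3, 'c')]


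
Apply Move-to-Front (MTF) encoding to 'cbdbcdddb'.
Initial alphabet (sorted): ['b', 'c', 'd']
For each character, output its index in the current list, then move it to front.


MTF encoding:
'c': index 1 in ['b', 'c', 'd'] -> ['c', 'b', 'd']
'b': index 1 in ['c', 'b', 'd'] -> ['b', 'c', 'd']
'd': index 2 in ['b', 'c', 'd'] -> ['d', 'b', 'c']
'b': index 1 in ['d', 'b', 'c'] -> ['b', 'd', 'c']
'c': index 2 in ['b', 'd', 'c'] -> ['c', 'b', 'd']
'd': index 2 in ['c', 'b', 'd'] -> ['d', 'c', 'b']
'd': index 0 in ['d', 'c', 'b'] -> ['d', 'c', 'b']
'd': index 0 in ['d', 'c', 'b'] -> ['d', 'c', 'b']
'b': index 2 in ['d', 'c', 'b'] -> ['b', 'd', 'c']


Output: [1, 1, 2, 1, 2, 2, 0, 0, 2]


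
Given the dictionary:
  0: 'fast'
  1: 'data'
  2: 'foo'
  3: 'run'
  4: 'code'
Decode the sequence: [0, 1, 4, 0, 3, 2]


Look up each index in the dictionary:
  0 -> 'fast'
  1 -> 'data'
  4 -> 'code'
  0 -> 'fast'
  3 -> 'run'
  2 -> 'foo'

Decoded: "fast data code fast run foo"


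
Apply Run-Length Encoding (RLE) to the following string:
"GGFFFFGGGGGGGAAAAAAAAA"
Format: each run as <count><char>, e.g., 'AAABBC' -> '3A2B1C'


Scanning runs left to right:
  i=0: run of 'G' x 2 -> '2G'
  i=2: run of 'F' x 4 -> '4F'
  i=6: run of 'G' x 7 -> '7G'
  i=13: run of 'A' x 9 -> '9A'

RLE = 2G4F7G9A


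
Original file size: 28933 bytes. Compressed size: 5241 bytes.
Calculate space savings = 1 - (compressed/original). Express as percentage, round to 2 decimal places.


ratio = compressed/original = 5241/28933 = 0.181143
savings = 1 - ratio = 1 - 0.181143 = 0.818857
as a percentage: 0.818857 * 100 = 81.89%

Space savings = 1 - 5241/28933 = 81.89%


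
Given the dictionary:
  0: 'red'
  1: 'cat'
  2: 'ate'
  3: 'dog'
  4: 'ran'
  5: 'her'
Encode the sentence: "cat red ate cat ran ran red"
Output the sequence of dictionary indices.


Look up each word in the dictionary:
  'cat' -> 1
  'red' -> 0
  'ate' -> 2
  'cat' -> 1
  'ran' -> 4
  'ran' -> 4
  'red' -> 0

Encoded: [1, 0, 2, 1, 4, 4, 0]


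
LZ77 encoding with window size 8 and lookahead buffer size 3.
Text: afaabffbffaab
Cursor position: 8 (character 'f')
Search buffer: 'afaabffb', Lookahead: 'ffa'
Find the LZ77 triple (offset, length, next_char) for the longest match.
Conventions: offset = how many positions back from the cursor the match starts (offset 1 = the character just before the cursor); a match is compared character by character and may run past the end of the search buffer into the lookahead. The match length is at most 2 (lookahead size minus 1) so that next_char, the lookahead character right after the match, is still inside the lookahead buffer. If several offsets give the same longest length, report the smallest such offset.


Try each offset into the search buffer:
  offset=1 (pos 7, char 'b'): match length 0
  offset=2 (pos 6, char 'f'): match length 1
  offset=3 (pos 5, char 'f'): match length 2
  offset=4 (pos 4, char 'b'): match length 0
  offset=5 (pos 3, char 'a'): match length 0
  offset=6 (pos 2, char 'a'): match length 0
  offset=7 (pos 1, char 'f'): match length 1
  offset=8 (pos 0, char 'a'): match length 0
Longest match has length 2 at offset 3.
next_char = character at position 8 + 2 = 10 -> 'a'

Best match: offset=3, length=2 (matching 'ff' starting at position 5)
LZ77 triple: (3, 2, 'a')


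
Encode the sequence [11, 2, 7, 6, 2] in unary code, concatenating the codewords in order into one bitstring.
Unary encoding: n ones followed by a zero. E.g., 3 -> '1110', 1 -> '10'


Encode each number as n ones followed by a terminating 0:
  11 -> 111111111110 (12 bits)
  2 -> 110 (3 bits)
  7 -> 11111110 (8 bits)
  6 -> 1111110 (7 bits)
  2 -> 110 (3 bits)
Total length = 12 + 3 + 8 + 7 + 3 = 33 bits.

Unary([11, 2, 7, 6, 2]) = 111111111110110111111101111110110 (33 bits)


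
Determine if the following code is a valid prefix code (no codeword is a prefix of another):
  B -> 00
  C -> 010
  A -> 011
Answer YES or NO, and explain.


Checking each pair (does one codeword prefix another?):
  B='00' vs C='010': no prefix
  B='00' vs A='011': no prefix
  C='010' vs B='00': no prefix
  C='010' vs A='011': no prefix
  A='011' vs B='00': no prefix
  A='011' vs C='010': no prefix
No violation found over all pairs.

YES -- this is a valid prefix code. No codeword is a prefix of any other codeword.


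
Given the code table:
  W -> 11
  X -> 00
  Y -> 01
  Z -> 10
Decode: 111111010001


Decoding:
11 -> W
11 -> W
11 -> W
01 -> Y
00 -> X
01 -> Y


Result: WWWYXY


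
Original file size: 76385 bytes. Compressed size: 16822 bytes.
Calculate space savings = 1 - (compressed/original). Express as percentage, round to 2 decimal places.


ratio = compressed/original = 16822/76385 = 0.220226
savings = 1 - ratio = 1 - 0.220226 = 0.779774
as a percentage: 0.779774 * 100 = 77.98%

Space savings = 1 - 16822/76385 = 77.98%


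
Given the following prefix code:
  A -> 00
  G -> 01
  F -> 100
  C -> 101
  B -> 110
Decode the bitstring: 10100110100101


Decoding step by step:
Bits 101 -> C
Bits 00 -> A
Bits 110 -> B
Bits 100 -> F
Bits 101 -> C


Decoded message: CABFC


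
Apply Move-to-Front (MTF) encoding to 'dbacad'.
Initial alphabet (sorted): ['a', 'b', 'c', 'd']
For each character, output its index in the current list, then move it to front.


MTF encoding:
'd': index 3 in ['a', 'b', 'c', 'd'] -> ['d', 'a', 'b', 'c']
'b': index 2 in ['d', 'a', 'b', 'c'] -> ['b', 'd', 'a', 'c']
'a': index 2 in ['b', 'd', 'a', 'c'] -> ['a', 'b', 'd', 'c']
'c': index 3 in ['a', 'b', 'd', 'c'] -> ['c', 'a', 'b', 'd']
'a': index 1 in ['c', 'a', 'b', 'd'] -> ['a', 'c', 'b', 'd']
'd': index 3 in ['a', 'c', 'b', 'd'] -> ['d', 'a', 'c', 'b']


Output: [3, 2, 2, 3, 1, 3]


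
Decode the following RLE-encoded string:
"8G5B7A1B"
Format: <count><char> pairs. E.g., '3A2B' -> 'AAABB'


Expanding each <count><char> pair:
  8G -> 'GGGGGGGG'
  5B -> 'BBBBB'
  7A -> 'AAAAAAA'
  1B -> 'B'

Decoded = GGGGGGGGBBBBBAAAAAAAB


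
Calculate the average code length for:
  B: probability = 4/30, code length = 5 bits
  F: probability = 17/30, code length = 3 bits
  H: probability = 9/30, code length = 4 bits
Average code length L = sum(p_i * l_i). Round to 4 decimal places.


Weighted contributions p_i * l_i:
  B: (4/30) * 5 = 20/30
  F: (17/30) * 3 = 51/30
  H: (9/30) * 4 = 36/30
Sum = (20 + 51 + 36)/30 = 107/30

L = 107/30 = 3.5667 bits/symbol


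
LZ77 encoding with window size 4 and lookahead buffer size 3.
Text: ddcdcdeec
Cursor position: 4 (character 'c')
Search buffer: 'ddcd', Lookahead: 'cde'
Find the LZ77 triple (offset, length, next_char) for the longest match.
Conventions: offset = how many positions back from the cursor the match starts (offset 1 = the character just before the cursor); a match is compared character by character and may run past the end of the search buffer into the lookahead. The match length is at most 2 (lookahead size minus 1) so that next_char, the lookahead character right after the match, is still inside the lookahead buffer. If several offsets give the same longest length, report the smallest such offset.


Try each offset into the search buffer:
  offset=1 (pos 3, char 'd'): match length 0
  offset=2 (pos 2, char 'c'): match length 2
  offset=3 (pos 1, char 'd'): match length 0
  offset=4 (pos 0, char 'd'): match length 0
Longest match has length 2 at offset 2.
next_char = character at position 4 + 2 = 6 -> 'e'

Best match: offset=2, length=2 (matching 'cd' starting at position 2)
LZ77 triple: (2, 2, 'e')


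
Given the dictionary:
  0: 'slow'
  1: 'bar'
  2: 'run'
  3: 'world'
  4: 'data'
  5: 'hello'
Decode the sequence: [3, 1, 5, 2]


Look up each index in the dictionary:
  3 -> 'world'
  1 -> 'bar'
  5 -> 'hello'
  2 -> 'run'

Decoded: "world bar hello run"


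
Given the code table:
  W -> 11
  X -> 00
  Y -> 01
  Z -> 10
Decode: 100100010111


Decoding:
10 -> Z
01 -> Y
00 -> X
01 -> Y
01 -> Y
11 -> W


Result: ZYXYYW


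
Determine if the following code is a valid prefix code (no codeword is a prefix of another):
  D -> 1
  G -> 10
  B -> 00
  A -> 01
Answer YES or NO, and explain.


Checking each pair (does one codeword prefix another?):
  D='1' vs G='10': prefix -- VIOLATION

NO -- this is NOT a valid prefix code. D (1) is a prefix of G (10).


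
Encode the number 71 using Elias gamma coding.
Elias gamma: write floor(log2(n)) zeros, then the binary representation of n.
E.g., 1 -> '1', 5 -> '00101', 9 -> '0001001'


num_bits = floor(log2(71)) + 1 = 7
leading_zeros = num_bits - 1 = 6
binary(71) = 1000111

Elias gamma(71) = '000000' + '1000111' = 0000001000111 (13 bits)


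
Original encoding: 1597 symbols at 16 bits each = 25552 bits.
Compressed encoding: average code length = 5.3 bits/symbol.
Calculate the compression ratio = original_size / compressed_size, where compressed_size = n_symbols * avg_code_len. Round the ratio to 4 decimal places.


original_size = n_symbols * orig_bits = 1597 * 16 = 25552 bits
compressed_size = n_symbols * avg_code_len = 1597 * 5.3 = 8464.1 bits
ratio = original_size / compressed_size = 25552 / 8464.1 = 3.0189

Compression ratio = 3.0189


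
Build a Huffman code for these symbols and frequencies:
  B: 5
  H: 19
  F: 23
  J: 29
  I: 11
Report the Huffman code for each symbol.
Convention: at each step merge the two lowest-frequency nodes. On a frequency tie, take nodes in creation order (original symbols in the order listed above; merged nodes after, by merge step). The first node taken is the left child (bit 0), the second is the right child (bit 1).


Huffman tree construction:
Step 1: Merge B(5) + I(11) = 16
Step 2: Merge (B+I)(16) + H(19) = 35
Step 3: Merge F(23) + J(29) = 52
Step 4: Merge ((B+I)+H)(35) + (F+J)(52) = 87
Read each symbol's code off the tree from the root (left child = 0, right child = 1).

Codes:
  B: 000 (length 3)
  H: 01 (length 2)
  F: 10 (length 2)
  J: 11 (length 2)
  I: 001 (length 3)
Average code length: 190/87 = 2.1839 bits/symbol


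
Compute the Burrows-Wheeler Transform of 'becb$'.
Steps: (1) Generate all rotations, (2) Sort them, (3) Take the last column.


Rotations (sorted):
  0: $becb -> last char: b
  1: b$bec -> last char: c
  2: becb$ -> last char: $
  3: cb$be -> last char: e
  4: ecb$b -> last char: b


BWT = bc$eb


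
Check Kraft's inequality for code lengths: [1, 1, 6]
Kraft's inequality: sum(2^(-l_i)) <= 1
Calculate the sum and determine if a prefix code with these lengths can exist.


Sum = 2^(-1) + 2^(-1) + 2^(-6)
    = 0.5 + 0.5 + 0.015625
    = 65/64 = 1.015625
Since 1.015625 > 1, Kraft's inequality is NOT satisfied.
A prefix code with these lengths CANNOT exist.

Kraft sum = 1.015625. Not satisfied.


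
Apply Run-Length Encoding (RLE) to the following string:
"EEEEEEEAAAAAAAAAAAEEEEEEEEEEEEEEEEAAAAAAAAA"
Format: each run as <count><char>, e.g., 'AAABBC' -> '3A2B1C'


Scanning runs left to right:
  i=0: run of 'E' x 7 -> '7E'
  i=7: run of 'A' x 11 -> '11A'
  i=18: run of 'E' x 16 -> '16E'
  i=34: run of 'A' x 9 -> '9A'

RLE = 7E11A16E9A


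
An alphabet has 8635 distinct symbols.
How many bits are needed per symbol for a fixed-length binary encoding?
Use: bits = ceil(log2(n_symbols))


log2(8635) = 13.076
Bracket: 2^13 = 8192 < 8635 <= 2^14 = 16384
So ceil(log2(8635)) = 14

bits = ceil(log2(8635)) = ceil(13.076) = 14 bits


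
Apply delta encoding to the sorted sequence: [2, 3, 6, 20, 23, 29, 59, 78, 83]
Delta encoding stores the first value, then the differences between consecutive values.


First value: 2
Deltas:
  3 - 2 = 1
  6 - 3 = 3
  20 - 6 = 14
  23 - 20 = 3
  29 - 23 = 6
  59 - 29 = 30
  78 - 59 = 19
  83 - 78 = 5


Delta encoded: [2, 1, 3, 14, 3, 6, 30, 19, 5]


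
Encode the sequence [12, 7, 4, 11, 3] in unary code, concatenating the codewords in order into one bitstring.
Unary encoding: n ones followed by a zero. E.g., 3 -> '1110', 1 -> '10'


Encode each number as n ones followed by a terminating 0:
  12 -> 1111111111110 (13 bits)
  7 -> 11111110 (8 bits)
  4 -> 11110 (5 bits)
  11 -> 111111111110 (12 bits)
  3 -> 1110 (4 bits)
Total length = 13 + 8 + 5 + 12 + 4 = 42 bits.

Unary([12, 7, 4, 11, 3]) = 111111111111011111110111101111111111101110 (42 bits)


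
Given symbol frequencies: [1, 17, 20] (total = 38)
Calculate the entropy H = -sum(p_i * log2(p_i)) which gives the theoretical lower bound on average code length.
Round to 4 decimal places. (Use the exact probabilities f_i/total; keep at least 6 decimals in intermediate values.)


Per-symbol terms -p_i * log2(p_i) with p_i = f_i/38:
  p = 1/38 = 0.026316: log2(p) = -5.247928, -p*log2(p) = 0.138103
  p = 17/38 = 0.447368: log2(p) = -1.160465, -p*log2(p) = 0.519155
  p = 20/38 = 0.526316: log2(p) = -0.925999, -p*log2(p) = 0.487368
H = 0.138103 + 0.519155 + 0.487368 = 1.144626

H = 1.1446 bits/symbol


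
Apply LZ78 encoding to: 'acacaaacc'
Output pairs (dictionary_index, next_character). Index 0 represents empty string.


LZ78 encoding steps:
Dictionary: {0: ''}
Step 1: w='' (idx 0), next='a' -> output (0, 'a'), add 'a' as idx 1
Step 2: w='' (idx 0), next='c' -> output (0, 'c'), add 'c' as idx 2
Step 3: w='a' (idx 1), next='c' -> output (1, 'c'), add 'ac' as idx 3
Step 4: w='a' (idx 1), next='a' -> output (1, 'a'), add 'aa' as idx 4
Step 5: w='ac' (idx 3), next='c' -> output (3, 'c'), add 'acc' as idx 5


Encoded: [(0, 'a'), (0, 'c'), (1, 'c'), (1, 'a'), (3, 'c')]


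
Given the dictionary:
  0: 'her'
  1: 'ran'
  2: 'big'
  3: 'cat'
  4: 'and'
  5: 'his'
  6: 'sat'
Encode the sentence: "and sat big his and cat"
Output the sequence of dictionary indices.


Look up each word in the dictionary:
  'and' -> 4
  'sat' -> 6
  'big' -> 2
  'his' -> 5
  'and' -> 4
  'cat' -> 3

Encoded: [4, 6, 2, 5, 4, 3]


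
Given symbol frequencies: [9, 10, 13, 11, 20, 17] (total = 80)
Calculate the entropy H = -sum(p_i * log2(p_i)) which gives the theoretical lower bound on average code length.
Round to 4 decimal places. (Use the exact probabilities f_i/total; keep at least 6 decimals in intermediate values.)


Per-symbol terms -p_i * log2(p_i) with p_i = f_i/80:
  p = 9/80 = 0.112500: log2(p) = -3.152003, -p*log2(p) = 0.354600
  p = 10/80 = 0.125000: log2(p) = -3.000000, -p*log2(p) = 0.375000
  p = 13/80 = 0.162500: log2(p) = -2.621488, -p*log2(p) = 0.425992
  p = 11/80 = 0.137500: log2(p) = -2.862496, -p*log2(p) = 0.393593
  p = 20/80 = 0.250000: log2(p) = -2.000000, -p*log2(p) = 0.500000
  p = 17/80 = 0.212500: log2(p) = -2.234465, -p*log2(p) = 0.474824
H = 0.354600 + 0.375000 + 0.425992 + 0.393593 + 0.500000 + 0.474824 = 2.524009

H = 2.524 bits/symbol


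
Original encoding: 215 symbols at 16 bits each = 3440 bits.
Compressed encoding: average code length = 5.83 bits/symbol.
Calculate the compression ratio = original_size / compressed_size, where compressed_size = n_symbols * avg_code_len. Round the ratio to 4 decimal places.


original_size = n_symbols * orig_bits = 215 * 16 = 3440 bits
compressed_size = n_symbols * avg_code_len = 215 * 5.83 = 1253.45 bits
ratio = original_size / compressed_size = 3440 / 1253.45 = 2.7444

Compression ratio = 2.7444


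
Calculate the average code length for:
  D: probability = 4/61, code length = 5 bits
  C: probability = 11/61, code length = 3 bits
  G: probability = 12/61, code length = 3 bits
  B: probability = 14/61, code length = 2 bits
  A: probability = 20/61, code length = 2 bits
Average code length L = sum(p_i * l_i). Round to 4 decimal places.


Weighted contributions p_i * l_i:
  D: (4/61) * 5 = 20/61
  C: (11/61) * 3 = 33/61
  G: (12/61) * 3 = 36/61
  B: (14/61) * 2 = 28/61
  A: (20/61) * 2 = 40/61
Sum = (20 + 33 + 36 + 28 + 40)/61 = 157/61

L = 157/61 = 2.5738 bits/symbol


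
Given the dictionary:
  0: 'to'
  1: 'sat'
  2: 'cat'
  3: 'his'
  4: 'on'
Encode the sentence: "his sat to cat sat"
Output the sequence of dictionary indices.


Look up each word in the dictionary:
  'his' -> 3
  'sat' -> 1
  'to' -> 0
  'cat' -> 2
  'sat' -> 1

Encoded: [3, 1, 0, 2, 1]


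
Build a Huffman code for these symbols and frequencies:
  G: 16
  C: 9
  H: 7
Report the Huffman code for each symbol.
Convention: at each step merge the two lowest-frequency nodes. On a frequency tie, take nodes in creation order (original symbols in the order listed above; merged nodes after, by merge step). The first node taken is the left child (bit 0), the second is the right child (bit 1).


Huffman tree construction:
Step 1: Merge H(7) + C(9) = 16
Step 2: Merge G(16) + (H+C)(16) = 32
Read each symbol's code off the tree from the root (left child = 0, right child = 1).

Codes:
  G: 0 (length 1)
  C: 11 (length 2)
  H: 10 (length 2)
Average code length: 48/32 = 1.5000 bits/symbol


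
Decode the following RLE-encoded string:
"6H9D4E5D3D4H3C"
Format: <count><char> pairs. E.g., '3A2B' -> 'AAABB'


Expanding each <count><char> pair:
  6H -> 'HHHHHH'
  9D -> 'DDDDDDDDD'
  4E -> 'EEEE'
  5D -> 'DDDDD'
  3D -> 'DDD'
  4H -> 'HHHH'
  3C -> 'CCC'

Decoded = HHHHHHDDDDDDDDDEEEEDDDDDDDDHHHHCCC


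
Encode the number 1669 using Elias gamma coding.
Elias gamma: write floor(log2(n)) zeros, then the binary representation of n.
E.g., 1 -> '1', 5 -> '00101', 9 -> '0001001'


num_bits = floor(log2(1669)) + 1 = 11
leading_zeros = num_bits - 1 = 10
binary(1669) = 11010000101

Elias gamma(1669) = '0000000000' + '11010000101' = 000000000011010000101 (21 bits)


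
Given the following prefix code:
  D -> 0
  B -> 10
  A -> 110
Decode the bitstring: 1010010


Decoding step by step:
Bits 10 -> B
Bits 10 -> B
Bits 0 -> D
Bits 10 -> B


Decoded message: BBDB


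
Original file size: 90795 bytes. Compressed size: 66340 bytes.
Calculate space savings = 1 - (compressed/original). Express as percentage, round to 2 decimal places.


ratio = compressed/original = 66340/90795 = 0.730657
savings = 1 - ratio = 1 - 0.730657 = 0.269343
as a percentage: 0.269343 * 100 = 26.93%

Space savings = 1 - 66340/90795 = 26.93%


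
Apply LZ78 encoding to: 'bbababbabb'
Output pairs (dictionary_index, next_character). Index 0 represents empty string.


LZ78 encoding steps:
Dictionary: {0: ''}
Step 1: w='' (idx 0), next='b' -> output (0, 'b'), add 'b' as idx 1
Step 2: w='b' (idx 1), next='a' -> output (1, 'a'), add 'ba' as idx 2
Step 3: w='ba' (idx 2), next='b' -> output (2, 'b'), add 'bab' as idx 3
Step 4: w='bab' (idx 3), next='b' -> output (3, 'b'), add 'babb' as idx 4


Encoded: [(0, 'b'), (1, 'a'), (2, 'b'), (3, 'b')]


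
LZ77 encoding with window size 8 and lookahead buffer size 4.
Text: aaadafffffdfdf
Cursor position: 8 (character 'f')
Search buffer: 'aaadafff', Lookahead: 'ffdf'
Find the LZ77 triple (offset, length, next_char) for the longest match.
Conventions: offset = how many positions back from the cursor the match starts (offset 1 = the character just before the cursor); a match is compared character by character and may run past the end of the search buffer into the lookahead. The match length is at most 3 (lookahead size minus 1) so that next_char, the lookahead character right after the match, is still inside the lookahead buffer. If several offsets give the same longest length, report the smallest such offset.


Try each offset into the search buffer:
  offset=1 (pos 7, char 'f'): match length 2
  offset=2 (pos 6, char 'f'): match length 2
  offset=3 (pos 5, char 'f'): match length 2
  offset=4 (pos 4, char 'a'): match length 0
  offset=5 (pos 3, char 'd'): match length 0
  offset=6 (pos 2, char 'a'): match length 0
  offset=7 (pos 1, char 'a'): match length 0
  offset=8 (pos 0, char 'a'): match length 0
Longest match has length 2, found at offsets 1, 2, 3; take the smallest, offset 1.
next_char = character at position 8 + 2 = 10 -> 'd'

Best match: offset=1, length=2 (matching 'ff' starting at position 7)
LZ77 triple: (1, 2, 'd')


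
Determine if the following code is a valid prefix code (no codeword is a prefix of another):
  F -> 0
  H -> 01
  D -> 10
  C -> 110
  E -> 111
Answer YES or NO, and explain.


Checking each pair (does one codeword prefix another?):
  F='0' vs H='01': prefix -- VIOLATION

NO -- this is NOT a valid prefix code. F (0) is a prefix of H (01).


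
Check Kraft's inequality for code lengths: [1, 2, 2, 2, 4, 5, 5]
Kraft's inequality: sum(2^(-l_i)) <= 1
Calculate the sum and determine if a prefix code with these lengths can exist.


Sum = 2^(-1) + 2^(-2) + 2^(-2) + 2^(-2) + 2^(-4) + 2^(-5) + 2^(-5)
    = 0.5 + 0.25 + 0.25 + 0.25 + 0.0625 + 0.03125 + 0.03125
    = 44/32 = 1.375
Since 1.375 > 1, Kraft's inequality is NOT satisfied.
A prefix code with these lengths CANNOT exist.

Kraft sum = 1.375. Not satisfied.


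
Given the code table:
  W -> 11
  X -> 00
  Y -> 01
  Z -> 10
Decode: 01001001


Decoding:
01 -> Y
00 -> X
10 -> Z
01 -> Y


Result: YXZY


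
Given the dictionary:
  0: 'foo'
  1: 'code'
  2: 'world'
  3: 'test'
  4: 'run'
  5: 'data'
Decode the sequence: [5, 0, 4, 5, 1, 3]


Look up each index in the dictionary:
  5 -> 'data'
  0 -> 'foo'
  4 -> 'run'
  5 -> 'data'
  1 -> 'code'
  3 -> 'test'

Decoded: "data foo run data code test"


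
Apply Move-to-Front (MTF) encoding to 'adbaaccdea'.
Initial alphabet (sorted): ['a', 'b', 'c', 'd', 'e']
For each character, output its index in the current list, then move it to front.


MTF encoding:
'a': index 0 in ['a', 'b', 'c', 'd', 'e'] -> ['a', 'b', 'c', 'd', 'e']
'd': index 3 in ['a', 'b', 'c', 'd', 'e'] -> ['d', 'a', 'b', 'c', 'e']
'b': index 2 in ['d', 'a', 'b', 'c', 'e'] -> ['b', 'd', 'a', 'c', 'e']
'a': index 2 in ['b', 'd', 'a', 'c', 'e'] -> ['a', 'b', 'd', 'c', 'e']
'a': index 0 in ['a', 'b', 'd', 'c', 'e'] -> ['a', 'b', 'd', 'c', 'e']
'c': index 3 in ['a', 'b', 'd', 'c', 'e'] -> ['c', 'a', 'b', 'd', 'e']
'c': index 0 in ['c', 'a', 'b', 'd', 'e'] -> ['c', 'a', 'b', 'd', 'e']
'd': index 3 in ['c', 'a', 'b', 'd', 'e'] -> ['d', 'c', 'a', 'b', 'e']
'e': index 4 in ['d', 'c', 'a', 'b', 'e'] -> ['e', 'd', 'c', 'a', 'b']
'a': index 3 in ['e', 'd', 'c', 'a', 'b'] -> ['a', 'e', 'd', 'c', 'b']


Output: [0, 3, 2, 2, 0, 3, 0, 3, 4, 3]
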